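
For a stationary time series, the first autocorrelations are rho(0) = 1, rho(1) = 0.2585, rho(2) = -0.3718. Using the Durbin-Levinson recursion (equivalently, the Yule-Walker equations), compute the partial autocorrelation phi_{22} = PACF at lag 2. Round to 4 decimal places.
\phi_{22} = -0.4700

The PACF at lag k is phi_{kk}, the last component of the solution
to the Yule-Walker system G_k phi = r_k where
  (G_k)_{ij} = rho(|i - j|), (r_k)_i = rho(i), i,j = 1..k.
Equivalently, Durbin-Levinson gives phi_{kk} iteratively:
  phi_{11} = rho(1)
  phi_{kk} = [rho(k) - sum_{j=1..k-1} phi_{k-1,j} rho(k-j)]
            / [1 - sum_{j=1..k-1} phi_{k-1,j} rho(j)],
  phi_{k,j} = phi_{k-1,j} - phi_{kk} phi_{k-1,k-j},  j = 1..k-1.
Step k = 1:
  phi_11 = rho(1) = 0.2585.
Step k = 2:
  phi_22 = [rho(2) - phi_11 rho(1)] / [1 - phi_11 rho(1)] = [-0.3718 - (0.2585)(0.2585)] / [1 - (0.2585)(0.2585)]
         = -0.43862225 / 0.93317775 = -0.47.
Therefore phi_{22} = -0.4700.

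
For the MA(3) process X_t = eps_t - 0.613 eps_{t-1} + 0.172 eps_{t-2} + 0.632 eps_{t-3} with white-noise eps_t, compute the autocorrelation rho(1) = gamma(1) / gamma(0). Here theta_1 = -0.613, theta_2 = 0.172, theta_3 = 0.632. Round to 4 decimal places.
\rho(1) = -0.3378

For an MA(q) process with theta_0 = 1, the autocovariance is
  gamma(k) = sigma^2 * sum_{i=0..q-k} theta_i * theta_{i+k},
and rho(k) = gamma(k) / gamma(0). Sigma^2 cancels.
  numerator   = (1)*(-0.613) + (-0.613)*(0.172) + (0.172)*(0.632) = -0.609732.
  denominator = (1)^2 + (-0.613)^2 + (0.172)^2 + (0.632)^2 = 1.804777.
  rho(1) = -0.609732 / 1.804777 = -0.3378.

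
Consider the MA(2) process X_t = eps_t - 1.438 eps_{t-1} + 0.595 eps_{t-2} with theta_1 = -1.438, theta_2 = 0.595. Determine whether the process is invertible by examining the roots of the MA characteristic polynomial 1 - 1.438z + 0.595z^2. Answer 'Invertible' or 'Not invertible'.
\text{Invertible}

The MA(q) characteristic polynomial is P(z) = 1 - 1.438z + 0.595z^2.
Invertibility requires all roots to lie outside the unit circle, i.e. |z| > 1 for every root.
Set 1 + (-1.438) z + (0.595) z^2 = 0, i.e. a z^2 + b z + c = 0 with a = 0.595, b = -1.438, c = 1.
Discriminant D = b^2 - 4ac = (-1.438)^2 - 4*(0.595)*1 = 2.067844 - (2.38) = -0.312156.
D < 0, so the roots are the complex-conjugate pair z = (-b +/- i sqrt(-D)) / (2a) = 1.2084 +/- 0.4695i.
For a conjugate pair |z|^2 = z * conj(z) = (product of roots) = c/a = 1/(0.595) = 1.680672, so |z| = sqrt(1.680672) = 1.2964 for both roots.
Moduli of all roots: 1.2964, 1.2964.
All moduli strictly greater than 1? Yes.
Verdict: Invertible.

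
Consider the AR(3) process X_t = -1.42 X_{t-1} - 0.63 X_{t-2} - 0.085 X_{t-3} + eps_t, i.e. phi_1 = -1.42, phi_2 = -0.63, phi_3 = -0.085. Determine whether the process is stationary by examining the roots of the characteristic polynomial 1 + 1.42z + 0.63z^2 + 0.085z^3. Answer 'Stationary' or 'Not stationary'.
\text{Stationary}

The AR(p) characteristic polynomial is P(z) = 1 + 1.42z + 0.63z^2 + 0.085z^3.
Stationarity requires all roots to lie outside the unit circle, i.e. |z| > 1 for every root.
Degree 3: look for a simple real root z0 first, then factor out (1 - z/z0) and solve the remaining quadratic.
Testing z0 = -2: P(-2) = 1 + (1.42)(-2) + (0.63)(-2)^2 + (0.085)(-2)^3
  = 1 + (-2.84) + (2.52) + (-0.68) = 0.  So z_0 = -2 is a root, |z_0| = 2.
Divide out the factor (1 + 0.5 z) = (1 - z/z0) (since 1/z0 = -0.5):
  P(z) = (1 + 0.5 z)(1 + (0.92) z + (0.17) z^2)
  [check: z-coef 0.92 - (-0.5) = 1.42; z^2-coef 0.17 - (-0.5)(0.92) = 0.63; z^3-coef -(-0.5)(0.17) = 0.085.]
Remaining roots from the quadratic factor 1 + (0.92) z + (0.17) z^2:
  Set 1 + (0.92) z + (0.17) z^2 = 0, i.e. a z^2 + b z + c = 0 with a = 0.17, b = 0.92, c = 1.
  Discriminant D = b^2 - 4ac = (0.92)^2 - 4*(0.17)*1 = 0.8464 - (0.68) = 0.1664.
  D >= 0, so the roots are real: z = (-b +/- sqrt(D)) / (2a) = (-0.92 +/- 0.407922) / (0.34).
    z_1 = (-0.92 + 0.407922) / (0.34) = -1.5061,   |z_1| = 1.5061.
    z_2 = (-0.92 - 0.407922) / (0.34) = -3.9057,   |z_2| = 3.9057.
Moduli of all roots: 2.0000, 1.5061, 3.9057.
All moduli strictly greater than 1? Yes.
Verdict: Stationary.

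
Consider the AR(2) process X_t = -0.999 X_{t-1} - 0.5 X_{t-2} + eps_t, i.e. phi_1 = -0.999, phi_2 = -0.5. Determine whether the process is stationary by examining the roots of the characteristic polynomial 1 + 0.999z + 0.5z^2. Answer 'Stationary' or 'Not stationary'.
\text{Stationary}

The AR(p) characteristic polynomial is P(z) = 1 + 0.999z + 0.5z^2.
Stationarity requires all roots to lie outside the unit circle, i.e. |z| > 1 for every root.
Set 1 + (0.999) z + (0.5) z^2 = 0, i.e. a z^2 + b z + c = 0 with a = 0.5, b = 0.999, c = 1.
Discriminant D = b^2 - 4ac = (0.999)^2 - 4*(0.5)*1 = 0.998001 - (2) = -1.001999.
D < 0, so the roots are the complex-conjugate pair z = (-b +/- i sqrt(-D)) / (2a) = -0.999 +/- 1.001i.
For a conjugate pair |z|^2 = z * conj(z) = (product of roots) = c/a = 1/(0.5) = 2, so |z| = sqrt(2) = 1.4142 for both roots.
Moduli of all roots: 1.4142, 1.4142.
All moduli strictly greater than 1? Yes.
Verdict: Stationary.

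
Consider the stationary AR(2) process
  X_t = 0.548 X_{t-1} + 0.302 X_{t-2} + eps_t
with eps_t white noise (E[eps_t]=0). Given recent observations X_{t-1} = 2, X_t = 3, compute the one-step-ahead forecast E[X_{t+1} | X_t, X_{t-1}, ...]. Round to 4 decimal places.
E[X_{t+1} \mid \mathcal F_t] = 2.2480

For an AR(p) model X_t = c + sum_i phi_i X_{t-i} + eps_t, the
one-step-ahead conditional mean is
  E[X_{t+1} | X_t, ...] = c + sum_i phi_i X_{t+1-i}.
Substitute known values:
  E[X_{t+1} | ...] = (0.548) * (3) + (0.302) * (2)
                   = 2.2480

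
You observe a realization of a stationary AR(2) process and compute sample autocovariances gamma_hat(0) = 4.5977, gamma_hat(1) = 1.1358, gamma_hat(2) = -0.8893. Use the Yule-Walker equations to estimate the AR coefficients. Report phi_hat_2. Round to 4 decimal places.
\hat\phi_{2} = -0.2710

The Yule-Walker equations for an AR(p) process read, in matrix form,
  Gamma_p phi = r_p,   with   (Gamma_p)_{ij} = gamma(|i - j|),
                       (r_p)_i = gamma(i),   i,j = 1..p.
Substitute the sample gammas (Toeplitz matrix and right-hand side of size 2):
  Gamma_p = [[4.5977, 1.1358], [1.1358, 4.5977]]
  r_p     = [1.1358, -0.8893]
Written out:
  4.5977 phi_1 + 1.1358 phi_2 = 1.1358
  1.1358 phi_1 + 4.5977 phi_2 = -0.8893
Solve by Cramer's rule:
  det = gamma(0)^2 - gamma(1)^2 = (4.5977)^2 - (1.1358)^2 = 21.13884529 - 1.29004164 = 19.84880365
  phi_hat_1 = [gamma(1) gamma(0) - gamma(1) gamma(2)] / det = [(1.1358)(4.5977) - (1.1358)(-0.8893)] / 19.84880365 = 6.2321346 / 19.84880365 = 0.314
  phi_hat_2 = [gamma(0) gamma(2) - gamma(1)^2] / det = [(4.5977)(-0.8893) - (1.1358)^2] / 19.84880365 = -5.37877625 / 19.84880365 = -0.271
So phi_hat = [0.3140, -0.2710].
Therefore phi_hat_2 = -0.2710.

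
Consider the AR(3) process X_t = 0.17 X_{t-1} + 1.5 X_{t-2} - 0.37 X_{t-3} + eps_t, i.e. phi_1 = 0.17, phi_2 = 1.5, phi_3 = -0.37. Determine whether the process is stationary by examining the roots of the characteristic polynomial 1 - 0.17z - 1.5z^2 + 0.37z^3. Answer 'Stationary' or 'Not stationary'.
\text{Not stationary}

The AR(p) characteristic polynomial is P(z) = 1 - 0.17z - 1.5z^2 + 0.37z^3.
Stationarity requires all roots to lie outside the unit circle, i.e. |z| > 1 for every root.
Degree 3: look for a simple real root z0 first, then factor out (1 - z/z0) and solve the remaining quadratic.
Testing z0 = 4: P(4) = 1 + (-0.17)(4) + (-1.5)(4)^2 + (0.37)(4)^3
  = 1 + (-0.68) + (-24) + (23.68) = 0.  So z_0 = 4 is a root, |z_0| = 4.
Divide out the factor (1 - 0.25 z) = (1 - z/z0) (since 1/z0 = 0.25):
  P(z) = (1 - 0.25 z)(1 + (0.08) z + (-1.48) z^2)
  [check: z-coef 0.08 - (0.25) = -0.17; z^2-coef -1.48 - (0.25)(0.08) = -1.5; z^3-coef -(0.25)(-1.48) = 0.37.]
Remaining roots from the quadratic factor 1 + (0.08) z + (-1.48) z^2:
  Set 1 + (0.08) z + (-1.48) z^2 = 0, i.e. a z^2 + b z + c = 0 with a = -1.48, b = 0.08, c = 1.
  Discriminant D = b^2 - 4ac = (0.08)^2 - 4*(-1.48)*1 = 0.0064 - (-5.92) = 5.9264.
  D >= 0, so the roots are real: z = (-b +/- sqrt(D)) / (2a) = (-0.08 +/- 2.43442) / (-2.96).
    z_1 = (-0.08 + 2.43442) / (-2.96) = -0.7954,   |z_1| = 0.7954.
    z_2 = (-0.08 - 2.43442) / (-2.96) = 0.8495,   |z_2| = 0.8495.
Moduli of all roots: 4.0000, 0.7954, 0.8495.
All moduli strictly greater than 1? No.
Verdict: Not stationary.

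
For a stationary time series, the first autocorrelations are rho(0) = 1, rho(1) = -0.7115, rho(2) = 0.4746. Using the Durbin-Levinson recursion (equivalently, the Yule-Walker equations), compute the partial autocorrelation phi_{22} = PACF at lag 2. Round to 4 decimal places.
\phi_{22} = -0.0641

The PACF at lag k is phi_{kk}, the last component of the solution
to the Yule-Walker system G_k phi = r_k where
  (G_k)_{ij} = rho(|i - j|), (r_k)_i = rho(i), i,j = 1..k.
Equivalently, Durbin-Levinson gives phi_{kk} iteratively:
  phi_{11} = rho(1)
  phi_{kk} = [rho(k) - sum_{j=1..k-1} phi_{k-1,j} rho(k-j)]
            / [1 - sum_{j=1..k-1} phi_{k-1,j} rho(j)],
  phi_{k,j} = phi_{k-1,j} - phi_{kk} phi_{k-1,k-j},  j = 1..k-1.
Step k = 1:
  phi_11 = rho(1) = -0.7115.
Step k = 2:
  phi_22 = [rho(2) - phi_11 rho(1)] / [1 - phi_11 rho(1)] = [0.4746 - (-0.7115)(-0.7115)] / [1 - (-0.7115)(-0.7115)]
         = -0.03163225 / 0.49376775 = -0.0641.
Therefore phi_{22} = -0.0641.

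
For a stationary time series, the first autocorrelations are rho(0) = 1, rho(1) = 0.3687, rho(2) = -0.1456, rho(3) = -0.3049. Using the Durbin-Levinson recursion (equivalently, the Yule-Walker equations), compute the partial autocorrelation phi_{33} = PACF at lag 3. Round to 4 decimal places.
\phi_{33} = -0.1471

The PACF at lag k is phi_{kk}, the last component of the solution
to the Yule-Walker system G_k phi = r_k where
  (G_k)_{ij} = rho(|i - j|), (r_k)_i = rho(i), i,j = 1..k.
Equivalently, Durbin-Levinson gives phi_{kk} iteratively:
  phi_{11} = rho(1)
  phi_{kk} = [rho(k) - sum_{j=1..k-1} phi_{k-1,j} rho(k-j)]
            / [1 - sum_{j=1..k-1} phi_{k-1,j} rho(j)],
  phi_{k,j} = phi_{k-1,j} - phi_{kk} phi_{k-1,k-j},  j = 1..k-1.
Step k = 1:
  phi_11 = rho(1) = 0.3687.
Step k = 2:
  phi_22 = [rho(2) - phi_11 rho(1)] / [1 - phi_11 rho(1)] = [-0.1456 - (0.3687)(0.3687)] / [1 - (0.3687)(0.3687)]
         = -0.28153969 / 0.86406031 = -0.325833.
  Update: phi_21 = phi_11 - phi_22 phi_11 = 0.3687 - (-0.325833)(0.3687) = 0.488835.
Step k = 3:
  phi_33 = [rho(3) - phi_21 rho(2) - phi_22 rho(1)] / [1 - phi_21 rho(1) - phi_22 rho(2)]
    numerator   = -0.3049 - (0.488835)(-0.1456) - (-0.325833)(0.3687) = -0.11359089
    denominator = 1 - (0.488835)(0.3687) - (-0.325833)(-0.1456) = 0.77232528
  phi_33 = -0.11359089 / 0.77232528 = -0.1471.
Therefore phi_{33} = -0.1471.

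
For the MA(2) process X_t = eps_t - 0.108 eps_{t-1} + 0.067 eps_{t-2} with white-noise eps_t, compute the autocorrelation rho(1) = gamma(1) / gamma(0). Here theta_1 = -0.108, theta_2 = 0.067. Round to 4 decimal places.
\rho(1) = -0.1134

For an MA(q) process with theta_0 = 1, the autocovariance is
  gamma(k) = sigma^2 * sum_{i=0..q-k} theta_i * theta_{i+k},
and rho(k) = gamma(k) / gamma(0). Sigma^2 cancels.
  numerator   = (1)*(-0.108) + (-0.108)*(0.067) = -0.115236.
  denominator = (1)^2 + (-0.108)^2 + (0.067)^2 = 1.016153.
  rho(1) = -0.115236 / 1.016153 = -0.1134.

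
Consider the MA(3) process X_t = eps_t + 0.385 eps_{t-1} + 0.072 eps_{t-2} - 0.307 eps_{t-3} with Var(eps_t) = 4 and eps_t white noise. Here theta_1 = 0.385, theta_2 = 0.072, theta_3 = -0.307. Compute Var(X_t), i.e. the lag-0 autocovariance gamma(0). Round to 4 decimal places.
\gamma(0) = 4.9906

For an MA(q) process X_t = eps_t + sum_i theta_i eps_{t-i} with
Var(eps_t) = sigma^2, the variance is
  gamma(0) = sigma^2 * (1 + sum_i theta_i^2).
  sum_i theta_i^2 = (0.385)^2 + (0.072)^2 + (-0.307)^2 = 0.148225 + 0.005184 + 0.094249 = 0.247658.
  gamma(0) = 4 * (1 + 0.247658) = 4 * 1.247658 = 4.990632, which rounds to 4.9906.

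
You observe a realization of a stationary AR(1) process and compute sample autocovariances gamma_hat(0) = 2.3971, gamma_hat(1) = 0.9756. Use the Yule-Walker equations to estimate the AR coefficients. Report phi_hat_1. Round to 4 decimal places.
\hat\phi_{1} = 0.4070

The Yule-Walker equations for an AR(p) process read, in matrix form,
  Gamma_p phi = r_p,   with   (Gamma_p)_{ij} = gamma(|i - j|),
                       (r_p)_i = gamma(i),   i,j = 1..p.
Substitute the sample gammas (Toeplitz matrix and right-hand side of size 1):
  Gamma_p = [[2.3971]]
  r_p     = [0.9756]
With p = 1 this is the single equation gamma(0) phi_1 = gamma(1):
  phi_hat_1 = gamma(1) / gamma(0) = 0.9756 / 2.3971 = 0.4070.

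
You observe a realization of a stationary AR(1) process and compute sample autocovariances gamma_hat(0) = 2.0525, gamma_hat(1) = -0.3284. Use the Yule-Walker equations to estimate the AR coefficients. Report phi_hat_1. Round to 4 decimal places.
\hat\phi_{1} = -0.1600

The Yule-Walker equations for an AR(p) process read, in matrix form,
  Gamma_p phi = r_p,   with   (Gamma_p)_{ij} = gamma(|i - j|),
                       (r_p)_i = gamma(i),   i,j = 1..p.
Substitute the sample gammas (Toeplitz matrix and right-hand side of size 1):
  Gamma_p = [[2.0525]]
  r_p     = [-0.3284]
With p = 1 this is the single equation gamma(0) phi_1 = gamma(1):
  phi_hat_1 = gamma(1) / gamma(0) = -0.3284 / 2.0525 = -0.1600.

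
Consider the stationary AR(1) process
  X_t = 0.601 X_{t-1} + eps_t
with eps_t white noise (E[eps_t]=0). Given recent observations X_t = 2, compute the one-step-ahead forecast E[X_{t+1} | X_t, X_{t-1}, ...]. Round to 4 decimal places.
E[X_{t+1} \mid \mathcal F_t] = 1.2020

For an AR(p) model X_t = c + sum_i phi_i X_{t-i} + eps_t, the
one-step-ahead conditional mean is
  E[X_{t+1} | X_t, ...] = c + sum_i phi_i X_{t+1-i}.
Substitute known values:
  E[X_{t+1} | ...] = (0.601) * (2)
                   = 1.2020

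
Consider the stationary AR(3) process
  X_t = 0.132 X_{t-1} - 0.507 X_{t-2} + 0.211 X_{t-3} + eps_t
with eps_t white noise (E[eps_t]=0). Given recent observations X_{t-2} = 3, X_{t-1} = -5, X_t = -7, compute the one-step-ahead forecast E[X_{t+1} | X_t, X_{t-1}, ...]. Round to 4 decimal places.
E[X_{t+1} \mid \mathcal F_t] = 2.2440

For an AR(p) model X_t = c + sum_i phi_i X_{t-i} + eps_t, the
one-step-ahead conditional mean is
  E[X_{t+1} | X_t, ...] = c + sum_i phi_i X_{t+1-i}.
Substitute known values:
  E[X_{t+1} | ...] = (0.132) * (-7) + (-0.507) * (-5) + (0.211) * (3)
                   = 2.2440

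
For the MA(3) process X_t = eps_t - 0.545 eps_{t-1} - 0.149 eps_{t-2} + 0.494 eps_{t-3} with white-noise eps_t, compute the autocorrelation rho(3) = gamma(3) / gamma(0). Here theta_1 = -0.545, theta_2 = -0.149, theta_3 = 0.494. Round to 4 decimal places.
\rho(3) = 0.3160

For an MA(q) process with theta_0 = 1, the autocovariance is
  gamma(k) = sigma^2 * sum_{i=0..q-k} theta_i * theta_{i+k},
and rho(k) = gamma(k) / gamma(0). Sigma^2 cancels.
  numerator   = (1)*(0.494) = 0.494.
  denominator = (1)^2 + (-0.545)^2 + (-0.149)^2 + (0.494)^2 = 1.563262.
  rho(3) = 0.494 / 1.563262 = 0.3160.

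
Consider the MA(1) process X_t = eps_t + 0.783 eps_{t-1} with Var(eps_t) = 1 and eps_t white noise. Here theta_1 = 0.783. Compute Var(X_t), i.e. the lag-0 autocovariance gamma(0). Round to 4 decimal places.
\gamma(0) = 1.6131

For an MA(q) process X_t = eps_t + sum_i theta_i eps_{t-i} with
Var(eps_t) = sigma^2, the variance is
  gamma(0) = sigma^2 * (1 + sum_i theta_i^2).
  sum_i theta_i^2 = (0.783)^2 = 0.613089.
  gamma(0) = 1 * (1 + 0.613089) = 1 * 1.613089 = 1.613089, which rounds to 1.6131.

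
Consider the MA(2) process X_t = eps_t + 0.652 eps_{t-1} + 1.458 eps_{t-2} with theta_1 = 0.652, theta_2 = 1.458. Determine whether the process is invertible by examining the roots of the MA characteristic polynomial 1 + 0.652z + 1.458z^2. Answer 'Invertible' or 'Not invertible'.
\text{Not invertible}

The MA(q) characteristic polynomial is P(z) = 1 + 0.652z + 1.458z^2.
Invertibility requires all roots to lie outside the unit circle, i.e. |z| > 1 for every root.
Set 1 + (0.652) z + (1.458) z^2 = 0, i.e. a z^2 + b z + c = 0 with a = 1.458, b = 0.652, c = 1.
Discriminant D = b^2 - 4ac = (0.652)^2 - 4*(1.458)*1 = 0.425104 - (5.832) = -5.406896.
D < 0, so the roots are the complex-conjugate pair z = (-b +/- i sqrt(-D)) / (2a) = -0.2236 +/- 0.7974i.
For a conjugate pair |z|^2 = z * conj(z) = (product of roots) = c/a = 1/(1.458) = 0.685871, so |z| = sqrt(0.685871) = 0.8282 for both roots.
Moduli of all roots: 0.8282, 0.8282.
All moduli strictly greater than 1? No.
Verdict: Not invertible.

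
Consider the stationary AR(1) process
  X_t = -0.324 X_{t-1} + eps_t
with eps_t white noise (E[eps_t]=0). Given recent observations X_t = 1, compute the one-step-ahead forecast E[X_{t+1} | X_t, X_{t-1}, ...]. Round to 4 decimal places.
E[X_{t+1} \mid \mathcal F_t] = -0.3240

For an AR(p) model X_t = c + sum_i phi_i X_{t-i} + eps_t, the
one-step-ahead conditional mean is
  E[X_{t+1} | X_t, ...] = c + sum_i phi_i X_{t+1-i}.
Substitute known values:
  E[X_{t+1} | ...] = (-0.324) * (1)
                   = -0.3240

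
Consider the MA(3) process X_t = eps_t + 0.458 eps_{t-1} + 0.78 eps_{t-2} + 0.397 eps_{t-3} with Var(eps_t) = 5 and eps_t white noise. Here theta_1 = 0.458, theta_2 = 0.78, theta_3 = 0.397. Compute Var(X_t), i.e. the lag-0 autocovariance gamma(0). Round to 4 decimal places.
\gamma(0) = 9.8789

For an MA(q) process X_t = eps_t + sum_i theta_i eps_{t-i} with
Var(eps_t) = sigma^2, the variance is
  gamma(0) = sigma^2 * (1 + sum_i theta_i^2).
  sum_i theta_i^2 = (0.458)^2 + (0.78)^2 + (0.397)^2 = 0.209764 + 0.6084 + 0.157609 = 0.975773.
  gamma(0) = 5 * (1 + 0.975773) = 5 * 1.975773 = 9.878865, which rounds to 9.8789.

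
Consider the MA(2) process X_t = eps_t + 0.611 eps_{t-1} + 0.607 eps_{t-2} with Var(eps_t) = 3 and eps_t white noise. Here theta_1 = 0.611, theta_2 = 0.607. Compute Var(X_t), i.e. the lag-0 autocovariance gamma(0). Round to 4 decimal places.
\gamma(0) = 5.2253

For an MA(q) process X_t = eps_t + sum_i theta_i eps_{t-i} with
Var(eps_t) = sigma^2, the variance is
  gamma(0) = sigma^2 * (1 + sum_i theta_i^2).
  sum_i theta_i^2 = (0.611)^2 + (0.607)^2 = 0.373321 + 0.368449 = 0.74177.
  gamma(0) = 3 * (1 + 0.74177) = 3 * 1.74177 = 5.22531, which rounds to 5.2253.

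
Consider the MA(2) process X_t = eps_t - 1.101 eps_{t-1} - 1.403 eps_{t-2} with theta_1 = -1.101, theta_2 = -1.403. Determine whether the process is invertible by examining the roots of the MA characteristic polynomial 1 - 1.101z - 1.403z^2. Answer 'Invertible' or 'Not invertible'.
\text{Not invertible}

The MA(q) characteristic polynomial is P(z) = 1 - 1.101z - 1.403z^2.
Invertibility requires all roots to lie outside the unit circle, i.e. |z| > 1 for every root.
Set 1 + (-1.101) z + (-1.403) z^2 = 0, i.e. a z^2 + b z + c = 0 with a = -1.403, b = -1.101, c = 1.
Discriminant D = b^2 - 4ac = (-1.101)^2 - 4*(-1.403)*1 = 1.212201 - (-5.612) = 6.824201.
D >= 0, so the roots are real: z = (-b +/- sqrt(D)) / (2a) = (1.101 +/- 2.612317) / (-2.806).
  z_1 = (1.101 + 2.612317) / (-2.806) = -1.3233,   |z_1| = 1.3233.
  z_2 = (1.101 - 2.612317) / (-2.806) = 0.5386,   |z_2| = 0.5386.
Moduli of all roots: 1.3233, 0.5386.
All moduli strictly greater than 1? No.
Verdict: Not invertible.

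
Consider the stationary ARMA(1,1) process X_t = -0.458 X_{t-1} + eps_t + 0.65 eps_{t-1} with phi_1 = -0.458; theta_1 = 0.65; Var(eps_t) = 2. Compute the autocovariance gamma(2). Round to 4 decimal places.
\gamma(2) = -0.1563

Multiply the model equation by X_{t-k} and take expectations. With theta_0 = psi_0 = 1 and psi_j the MA(infinity) weights, this gives
  gamma(k) - sum_i phi_i gamma(k-i) = c_k,
  c_k = sigma^2 * sum_{j=k..q} theta_j psi_{j-k}   (c_k = 0 for k > q),
using gamma(-m) = gamma(m).
psi-weights needed (psi_j = theta_j + sum_i phi_i psi_{j-i}):
  psi_1 = theta_1 + phi_1 = 0.65 + (-0.458) = 0.192
Right-hand sides:
  c_0 = sigma^2 (1 + theta_1 psi_1) = 2 * (1 + (0.65)(0.192)) = 2 * 1.1248 = 2.2496
  c_1 = sigma^2 theta_1 = 2 * (0.65) = 1.3
  c_2 = 0
Equations for k = 0 and k = 1 (AR order 1):
  gamma(0) = phi_1 gamma(1) + c_0
  gamma(1) = phi_1 gamma(0) + c_1
Substituting the second into the first: gamma(0) (1 - phi_1^2) = c_0 + phi_1 c_1, so
  gamma(0) = (c_0 + phi_1 c_1) / (1 - phi_1^2) = (2.2496 + (-0.458)(1.3)) / (1 - (-0.458)^2) = 1.6542 / 0.790236 = 2.093299.
  gamma(1) = phi_1 gamma(0) + c_1 = (-0.458)(2.093299) + (1.3) = 0.341269.
For k = 2 (> q): gamma(2) = phi_1 gamma(1) = (-0.458)(0.341269) = -0.156301.
Therefore gamma(2) = -0.1563 (to 4 decimal places).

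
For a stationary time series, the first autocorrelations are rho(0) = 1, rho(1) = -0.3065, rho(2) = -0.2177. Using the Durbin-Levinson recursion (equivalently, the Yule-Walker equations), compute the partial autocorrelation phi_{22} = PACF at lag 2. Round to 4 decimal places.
\phi_{22} = -0.3440

The PACF at lag k is phi_{kk}, the last component of the solution
to the Yule-Walker system G_k phi = r_k where
  (G_k)_{ij} = rho(|i - j|), (r_k)_i = rho(i), i,j = 1..k.
Equivalently, Durbin-Levinson gives phi_{kk} iteratively:
  phi_{11} = rho(1)
  phi_{kk} = [rho(k) - sum_{j=1..k-1} phi_{k-1,j} rho(k-j)]
            / [1 - sum_{j=1..k-1} phi_{k-1,j} rho(j)],
  phi_{k,j} = phi_{k-1,j} - phi_{kk} phi_{k-1,k-j},  j = 1..k-1.
Step k = 1:
  phi_11 = rho(1) = -0.3065.
Step k = 2:
  phi_22 = [rho(2) - phi_11 rho(1)] / [1 - phi_11 rho(1)] = [-0.2177 - (-0.3065)(-0.3065)] / [1 - (-0.3065)(-0.3065)]
         = -0.31164225 / 0.90605775 = -0.344.
Therefore phi_{22} = -0.3440.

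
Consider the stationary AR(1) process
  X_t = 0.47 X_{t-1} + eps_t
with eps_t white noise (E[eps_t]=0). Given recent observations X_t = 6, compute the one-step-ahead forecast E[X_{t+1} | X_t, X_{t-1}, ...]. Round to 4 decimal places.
E[X_{t+1} \mid \mathcal F_t] = 2.8200

For an AR(p) model X_t = c + sum_i phi_i X_{t-i} + eps_t, the
one-step-ahead conditional mean is
  E[X_{t+1} | X_t, ...] = c + sum_i phi_i X_{t+1-i}.
Substitute known values:
  E[X_{t+1} | ...] = (0.47) * (6)
                   = 2.8200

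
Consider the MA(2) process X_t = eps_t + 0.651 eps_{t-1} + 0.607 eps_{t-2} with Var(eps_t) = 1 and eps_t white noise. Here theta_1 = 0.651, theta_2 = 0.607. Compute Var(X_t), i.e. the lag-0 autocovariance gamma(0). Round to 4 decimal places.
\gamma(0) = 1.7923

For an MA(q) process X_t = eps_t + sum_i theta_i eps_{t-i} with
Var(eps_t) = sigma^2, the variance is
  gamma(0) = sigma^2 * (1 + sum_i theta_i^2).
  sum_i theta_i^2 = (0.651)^2 + (0.607)^2 = 0.423801 + 0.368449 = 0.79225.
  gamma(0) = 1 * (1 + 0.79225) = 1 * 1.79225 = 1.79225, which rounds to 1.7923.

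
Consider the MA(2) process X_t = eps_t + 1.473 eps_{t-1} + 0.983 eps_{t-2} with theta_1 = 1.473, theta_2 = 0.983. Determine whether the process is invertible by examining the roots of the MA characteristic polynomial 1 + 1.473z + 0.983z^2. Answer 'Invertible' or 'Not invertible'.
\text{Invertible}

The MA(q) characteristic polynomial is P(z) = 1 + 1.473z + 0.983z^2.
Invertibility requires all roots to lie outside the unit circle, i.e. |z| > 1 for every root.
Set 1 + (1.473) z + (0.983) z^2 = 0, i.e. a z^2 + b z + c = 0 with a = 0.983, b = 1.473, c = 1.
Discriminant D = b^2 - 4ac = (1.473)^2 - 4*(0.983)*1 = 2.169729 - (3.932) = -1.762271.
D < 0, so the roots are the complex-conjugate pair z = (-b +/- i sqrt(-D)) / (2a) = -0.7492 +/- 0.6752i.
For a conjugate pair |z|^2 = z * conj(z) = (product of roots) = c/a = 1/(0.983) = 1.017294, so |z| = sqrt(1.017294) = 1.0086 for both roots.
Moduli of all roots: 1.0086, 1.0086.
All moduli strictly greater than 1? Yes.
Verdict: Invertible.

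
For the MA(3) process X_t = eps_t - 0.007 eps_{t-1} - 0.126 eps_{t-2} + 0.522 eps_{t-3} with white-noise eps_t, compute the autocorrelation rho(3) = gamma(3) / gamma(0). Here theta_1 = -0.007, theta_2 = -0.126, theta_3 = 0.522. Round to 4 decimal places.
\rho(3) = 0.4052

For an MA(q) process with theta_0 = 1, the autocovariance is
  gamma(k) = sigma^2 * sum_{i=0..q-k} theta_i * theta_{i+k},
and rho(k) = gamma(k) / gamma(0). Sigma^2 cancels.
  numerator   = (1)*(0.522) = 0.522.
  denominator = (1)^2 + (-0.007)^2 + (-0.126)^2 + (0.522)^2 = 1.288409.
  rho(3) = 0.522 / 1.288409 = 0.4052.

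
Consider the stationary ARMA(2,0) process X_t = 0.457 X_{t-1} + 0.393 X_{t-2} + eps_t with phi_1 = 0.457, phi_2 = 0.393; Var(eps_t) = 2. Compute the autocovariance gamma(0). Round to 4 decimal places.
\gamma(0) = 5.4605

Multiply the model equation by X_{t-k} and take expectations. With theta_0 = psi_0 = 1 and psi_j the MA(infinity) weights, this gives
  gamma(k) - sum_i phi_i gamma(k-i) = c_k,
  c_k = sigma^2 * sum_{j=k..q} theta_j psi_{j-k}   (c_k = 0 for k > q),
using gamma(-m) = gamma(m).
Pure AR (q = 0): c_0 = sigma^2 = 2, c_k = 0 for k >= 1.
Equations for k = 0, 1, 2 (AR order 2, c_2 = 0):
  (E0) gamma(0) = phi_1 gamma(1) + phi_2 gamma(2) + c_0
  (E1) gamma(1) = phi_1 gamma(0) + phi_2 gamma(1) + c_1
  (E2) gamma(2) = phi_1 gamma(1) + phi_2 gamma(0)
From (E1): gamma(1) = A gamma(0) + B with
  A = phi_1 / (1 - phi_2) = 0.457 / 0.607 = 0.752883,   B = c_1 / (1 - phi_2) = 0 / 0.607 = 0.
Insert (E2) into (E0): gamma(0) (1 - phi_2^2) = phi_1 (1 + phi_2) gamma(1) + c_0.
  phi_1 (1 + phi_2) = (0.457)(1.393) = 0.636601,   1 - phi_2^2 = 0.845551.
Replace gamma(1) by A gamma(0) + B and collect gamma(0):
  gamma(0) [0.845551 - (0.636601)(0.752883)] = c_0 = 2
  gamma(0) * 0.366265 = 2
  gamma(0) = 2 / 0.366265 = 5.460529.
Therefore gamma(0) = 5.4605 (to 4 decimal places).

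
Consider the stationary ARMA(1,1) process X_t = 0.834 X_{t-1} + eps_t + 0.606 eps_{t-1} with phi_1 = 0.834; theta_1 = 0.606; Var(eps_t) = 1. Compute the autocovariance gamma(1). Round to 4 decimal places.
\gamma(1) = 7.1205

Multiply the model equation by X_{t-k} and take expectations. With theta_0 = psi_0 = 1 and psi_j the MA(infinity) weights, this gives
  gamma(k) - sum_i phi_i gamma(k-i) = c_k,
  c_k = sigma^2 * sum_{j=k..q} theta_j psi_{j-k}   (c_k = 0 for k > q),
using gamma(-m) = gamma(m).
psi-weights needed (psi_j = theta_j + sum_i phi_i psi_{j-i}):
  psi_1 = theta_1 + phi_1 = 0.606 + (0.834) = 1.44
Right-hand sides:
  c_0 = sigma^2 (1 + theta_1 psi_1) = 1 * (1 + (0.606)(1.44)) = 1 * 1.87264 = 1.87264
  c_1 = sigma^2 theta_1 = 1 * (0.606) = 0.606
  c_2 = 0
Equations for k = 0 and k = 1 (AR order 1):
  gamma(0) = phi_1 gamma(1) + c_0
  gamma(1) = phi_1 gamma(0) + c_1
Substituting the second into the first: gamma(0) (1 - phi_1^2) = c_0 + phi_1 c_1, so
  gamma(0) = (c_0 + phi_1 c_1) / (1 - phi_1^2) = (1.87264 + (0.834)(0.606)) / (1 - (0.834)^2) = 2.378044 / 0.304444 = 7.811105.
  gamma(1) = phi_1 gamma(0) + c_1 = (0.834)(7.811105) + (0.606) = 7.120461.
Therefore gamma(1) = 7.1205 (to 4 decimal places).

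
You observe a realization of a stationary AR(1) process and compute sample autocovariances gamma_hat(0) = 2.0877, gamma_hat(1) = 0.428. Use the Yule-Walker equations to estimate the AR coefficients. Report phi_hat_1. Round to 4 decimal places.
\hat\phi_{1} = 0.2050

The Yule-Walker equations for an AR(p) process read, in matrix form,
  Gamma_p phi = r_p,   with   (Gamma_p)_{ij} = gamma(|i - j|),
                       (r_p)_i = gamma(i),   i,j = 1..p.
Substitute the sample gammas (Toeplitz matrix and right-hand side of size 1):
  Gamma_p = [[2.0877]]
  r_p     = [0.428]
With p = 1 this is the single equation gamma(0) phi_1 = gamma(1):
  phi_hat_1 = gamma(1) / gamma(0) = 0.428 / 2.0877 = 0.2050.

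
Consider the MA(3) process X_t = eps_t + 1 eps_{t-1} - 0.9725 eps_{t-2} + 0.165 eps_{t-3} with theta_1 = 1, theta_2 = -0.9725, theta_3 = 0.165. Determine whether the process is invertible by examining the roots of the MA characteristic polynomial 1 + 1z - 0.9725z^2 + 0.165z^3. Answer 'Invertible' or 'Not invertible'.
\text{Not invertible}

The MA(q) characteristic polynomial is P(z) = 1 + 1z - 0.9725z^2 + 0.165z^3.
Invertibility requires all roots to lie outside the unit circle, i.e. |z| > 1 for every root.
Degree 3: look for a simple real root z0 first, then factor out (1 - z/z0) and solve the remaining quadratic.
Testing z0 = 4: P(4) = 1 + (1)(4) + (-0.9725)(4)^2 + (0.165)(4)^3
  = 1 + (4) + (-15.56) + (10.56) = 0.  So z_0 = 4 is a root, |z_0| = 4.
Divide out the factor (1 - 0.25 z) = (1 - z/z0) (since 1/z0 = 0.25):
  P(z) = (1 - 0.25 z)(1 + (1.25) z + (-0.66) z^2)
  [check: z-coef 1.25 - (0.25) = 1; z^2-coef -0.66 - (0.25)(1.25) = -0.9725; z^3-coef -(0.25)(-0.66) = 0.165.]
Remaining roots from the quadratic factor 1 + (1.25) z + (-0.66) z^2:
  Set 1 + (1.25) z + (-0.66) z^2 = 0, i.e. a z^2 + b z + c = 0 with a = -0.66, b = 1.25, c = 1.
  Discriminant D = b^2 - 4ac = (1.25)^2 - 4*(-0.66)*1 = 1.5625 - (-2.64) = 4.2025.
  D >= 0, so the roots are real: z = (-b +/- sqrt(D)) / (2a) = (-1.25 +/- 2.05) / (-1.32).
    z_1 = (-1.25 + 2.05) / (-1.32) = -0.6061,   |z_1| = 0.6061.
    z_2 = (-1.25 - 2.05) / (-1.32) = 2.5,   |z_2| = 2.5.
Moduli of all roots: 4.0000, 0.6061, 2.5000.
All moduli strictly greater than 1? No.
Verdict: Not invertible.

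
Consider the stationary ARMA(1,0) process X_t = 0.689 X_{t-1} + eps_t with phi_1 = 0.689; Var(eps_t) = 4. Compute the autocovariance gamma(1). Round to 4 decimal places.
\gamma(1) = 5.2467

Multiply the model equation by X_{t-k} and take expectations. With theta_0 = psi_0 = 1 and psi_j the MA(infinity) weights, this gives
  gamma(k) - sum_i phi_i gamma(k-i) = c_k,
  c_k = sigma^2 * sum_{j=k..q} theta_j psi_{j-k}   (c_k = 0 for k > q),
using gamma(-m) = gamma(m).
Pure AR (q = 0): c_0 = sigma^2 = 4, c_k = 0 for k >= 1.
Equations for k = 0 and k = 1 (AR order 1):
  gamma(0) = phi_1 gamma(1) + c_0
  gamma(1) = phi_1 gamma(0) + c_1
Substituting the second into the first: gamma(0) (1 - phi_1^2) = c_0 + phi_1 c_1, so
  gamma(0) = c_0 / (1 - phi_1^2) = 4 / (1 - (0.689)^2) = 4 / 0.525279 = 7.615001.
  gamma(1) = phi_1 gamma(0) = (0.689)(7.615001) = 5.246736.
Therefore gamma(1) = 5.2467 (to 4 decimal places).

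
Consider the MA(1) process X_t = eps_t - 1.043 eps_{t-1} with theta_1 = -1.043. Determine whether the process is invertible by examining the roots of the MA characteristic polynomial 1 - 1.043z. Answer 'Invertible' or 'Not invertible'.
\text{Not invertible}

The MA(q) characteristic polynomial is P(z) = 1 - 1.043z.
Invertibility requires all roots to lie outside the unit circle, i.e. |z| > 1 for every root.
This is linear in z: 1 + (-1.043) z = 0  =>  z = -1/(-1.043) = 0.958773,  |z| = 0.958773.
Moduli of all roots: 0.9588.
All moduli strictly greater than 1? No.
Verdict: Not invertible.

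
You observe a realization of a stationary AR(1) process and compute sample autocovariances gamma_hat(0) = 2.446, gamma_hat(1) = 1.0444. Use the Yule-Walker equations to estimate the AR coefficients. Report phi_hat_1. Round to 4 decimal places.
\hat\phi_{1} = 0.4270

The Yule-Walker equations for an AR(p) process read, in matrix form,
  Gamma_p phi = r_p,   with   (Gamma_p)_{ij} = gamma(|i - j|),
                       (r_p)_i = gamma(i),   i,j = 1..p.
Substitute the sample gammas (Toeplitz matrix and right-hand side of size 1):
  Gamma_p = [[2.446]]
  r_p     = [1.0444]
With p = 1 this is the single equation gamma(0) phi_1 = gamma(1):
  phi_hat_1 = gamma(1) / gamma(0) = 1.0444 / 2.446 = 0.4270.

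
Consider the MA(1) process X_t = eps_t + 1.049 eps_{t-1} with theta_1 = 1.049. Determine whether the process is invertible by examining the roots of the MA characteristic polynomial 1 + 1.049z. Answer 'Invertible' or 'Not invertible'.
\text{Not invertible}

The MA(q) characteristic polynomial is P(z) = 1 + 1.049z.
Invertibility requires all roots to lie outside the unit circle, i.e. |z| > 1 for every root.
This is linear in z: 1 + (1.049) z = 0  =>  z = -1/(1.049) = -0.953289,  |z| = 0.953289.
Moduli of all roots: 0.9533.
All moduli strictly greater than 1? No.
Verdict: Not invertible.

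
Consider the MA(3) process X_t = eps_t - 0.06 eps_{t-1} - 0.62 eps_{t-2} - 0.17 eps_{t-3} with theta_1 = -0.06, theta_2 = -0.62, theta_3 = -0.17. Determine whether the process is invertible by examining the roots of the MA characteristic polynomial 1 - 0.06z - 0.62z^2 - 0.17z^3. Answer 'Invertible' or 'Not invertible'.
\text{Invertible}

The MA(q) characteristic polynomial is P(z) = 1 - 0.06z - 0.62z^2 - 0.17z^3.
Invertibility requires all roots to lie outside the unit circle, i.e. |z| > 1 for every root.
Degree 3: look for a simple real root z0 first, then factor out (1 - z/z0) and solve the remaining quadratic.
Testing z0 = -2: P(-2) = 1 + (-0.06)(-2) + (-0.62)(-2)^2 + (-0.17)(-2)^3
  = 1 + (0.12) + (-2.48) + (1.36) = 0.  So z_0 = -2 is a root, |z_0| = 2.
Divide out the factor (1 + 0.5 z) = (1 - z/z0) (since 1/z0 = -0.5):
  P(z) = (1 + 0.5 z)(1 + (-0.56) z + (-0.34) z^2)
  [check: z-coef -0.56 - (-0.5) = -0.06; z^2-coef -0.34 - (-0.5)(-0.56) = -0.62; z^3-coef -(-0.5)(-0.34) = -0.17.]
Remaining roots from the quadratic factor 1 + (-0.56) z + (-0.34) z^2:
  Set 1 + (-0.56) z + (-0.34) z^2 = 0, i.e. a z^2 + b z + c = 0 with a = -0.34, b = -0.56, c = 1.
  Discriminant D = b^2 - 4ac = (-0.56)^2 - 4*(-0.34)*1 = 0.3136 - (-1.36) = 1.6736.
  D >= 0, so the roots are real: z = (-b +/- sqrt(D)) / (2a) = (0.56 +/- 1.293677) / (-0.68).
    z_1 = (0.56 + 1.293677) / (-0.68) = -2.726,   |z_1| = 2.726.
    z_2 = (0.56 - 1.293677) / (-0.68) = 1.0789,   |z_2| = 1.0789.
Moduli of all roots: 2.0000, 2.7260, 1.0789.
All moduli strictly greater than 1? Yes.
Verdict: Invertible.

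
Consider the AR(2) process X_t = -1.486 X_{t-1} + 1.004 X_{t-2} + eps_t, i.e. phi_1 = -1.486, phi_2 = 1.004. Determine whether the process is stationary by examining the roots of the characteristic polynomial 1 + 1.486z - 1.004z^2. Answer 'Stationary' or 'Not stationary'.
\text{Not stationary}

The AR(p) characteristic polynomial is P(z) = 1 + 1.486z - 1.004z^2.
Stationarity requires all roots to lie outside the unit circle, i.e. |z| > 1 for every root.
Set 1 + (1.486) z + (-1.004) z^2 = 0, i.e. a z^2 + b z + c = 0 with a = -1.004, b = 1.486, c = 1.
Discriminant D = b^2 - 4ac = (1.486)^2 - 4*(-1.004)*1 = 2.208196 - (-4.016) = 6.224196.
D >= 0, so the roots are real: z = (-b +/- sqrt(D)) / (2a) = (-1.486 +/- 2.494834) / (-2.008).
  z_1 = (-1.486 + 2.494834) / (-2.008) = -0.5024,   |z_1| = 0.5024.
  z_2 = (-1.486 - 2.494834) / (-2.008) = 1.9825,   |z_2| = 1.9825.
Moduli of all roots: 0.5024, 1.9825.
All moduli strictly greater than 1? No.
Verdict: Not stationary.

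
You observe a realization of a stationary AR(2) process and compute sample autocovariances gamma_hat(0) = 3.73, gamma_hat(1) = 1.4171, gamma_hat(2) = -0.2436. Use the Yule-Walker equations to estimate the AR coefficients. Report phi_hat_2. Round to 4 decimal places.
\hat\phi_{2} = -0.2450

The Yule-Walker equations for an AR(p) process read, in matrix form,
  Gamma_p phi = r_p,   with   (Gamma_p)_{ij} = gamma(|i - j|),
                       (r_p)_i = gamma(i),   i,j = 1..p.
Substitute the sample gammas (Toeplitz matrix and right-hand side of size 2):
  Gamma_p = [[3.73, 1.4171], [1.4171, 3.73]]
  r_p     = [1.4171, -0.2436]
Written out:
  3.73 phi_1 + 1.4171 phi_2 = 1.4171
  1.4171 phi_1 + 3.73 phi_2 = -0.2436
Solve by Cramer's rule:
  det = gamma(0)^2 - gamma(1)^2 = (3.73)^2 - (1.4171)^2 = 13.9129 - 2.00817241 = 11.90472759
  phi_hat_1 = [gamma(1) gamma(0) - gamma(1) gamma(2)] / det = [(1.4171)(3.73) - (1.4171)(-0.2436)] / 11.90472759 = 5.63098856 / 11.90472759 = 0.473
  phi_hat_2 = [gamma(0) gamma(2) - gamma(1)^2] / det = [(3.73)(-0.2436) - (1.4171)^2] / 11.90472759 = -2.91680041 / 11.90472759 = -0.245
So phi_hat = [0.4730, -0.2450].
Therefore phi_hat_2 = -0.2450.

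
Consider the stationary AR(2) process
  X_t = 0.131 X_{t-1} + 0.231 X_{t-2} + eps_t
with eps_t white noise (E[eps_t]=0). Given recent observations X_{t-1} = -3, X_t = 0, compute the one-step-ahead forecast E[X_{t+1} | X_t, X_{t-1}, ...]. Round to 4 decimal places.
E[X_{t+1} \mid \mathcal F_t] = -0.6930

For an AR(p) model X_t = c + sum_i phi_i X_{t-i} + eps_t, the
one-step-ahead conditional mean is
  E[X_{t+1} | X_t, ...] = c + sum_i phi_i X_{t+1-i}.
Substitute known values:
  E[X_{t+1} | ...] = (0.131) * (0) + (0.231) * (-3)
                   = -0.6930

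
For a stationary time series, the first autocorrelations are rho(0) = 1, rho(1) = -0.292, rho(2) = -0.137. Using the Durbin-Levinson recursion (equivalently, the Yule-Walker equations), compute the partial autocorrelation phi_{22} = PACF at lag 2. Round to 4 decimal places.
\phi_{22} = -0.2430

The PACF at lag k is phi_{kk}, the last component of the solution
to the Yule-Walker system G_k phi = r_k where
  (G_k)_{ij} = rho(|i - j|), (r_k)_i = rho(i), i,j = 1..k.
Equivalently, Durbin-Levinson gives phi_{kk} iteratively:
  phi_{11} = rho(1)
  phi_{kk} = [rho(k) - sum_{j=1..k-1} phi_{k-1,j} rho(k-j)]
            / [1 - sum_{j=1..k-1} phi_{k-1,j} rho(j)],
  phi_{k,j} = phi_{k-1,j} - phi_{kk} phi_{k-1,k-j},  j = 1..k-1.
Step k = 1:
  phi_11 = rho(1) = -0.292.
Step k = 2:
  phi_22 = [rho(2) - phi_11 rho(1)] / [1 - phi_11 rho(1)] = [-0.137 - (-0.292)(-0.292)] / [1 - (-0.292)(-0.292)]
         = -0.222264 / 0.914736 = -0.243.
Therefore phi_{22} = -0.2430.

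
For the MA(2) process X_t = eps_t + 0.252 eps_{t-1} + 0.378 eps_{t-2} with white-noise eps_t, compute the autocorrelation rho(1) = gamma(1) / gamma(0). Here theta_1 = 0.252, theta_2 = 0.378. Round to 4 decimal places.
\rho(1) = 0.2878

For an MA(q) process with theta_0 = 1, the autocovariance is
  gamma(k) = sigma^2 * sum_{i=0..q-k} theta_i * theta_{i+k},
and rho(k) = gamma(k) / gamma(0). Sigma^2 cancels.
  numerator   = (1)*(0.252) + (0.252)*(0.378) = 0.347256.
  denominator = (1)^2 + (0.252)^2 + (0.378)^2 = 1.206388.
  rho(1) = 0.347256 / 1.206388 = 0.2878.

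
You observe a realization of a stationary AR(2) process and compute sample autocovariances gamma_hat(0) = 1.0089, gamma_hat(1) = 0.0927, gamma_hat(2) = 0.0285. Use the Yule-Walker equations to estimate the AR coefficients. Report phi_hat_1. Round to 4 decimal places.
\hat\phi_{1} = 0.0900

The Yule-Walker equations for an AR(p) process read, in matrix form,
  Gamma_p phi = r_p,   with   (Gamma_p)_{ij} = gamma(|i - j|),
                       (r_p)_i = gamma(i),   i,j = 1..p.
Substitute the sample gammas (Toeplitz matrix and right-hand side of size 2):
  Gamma_p = [[1.0089, 0.0927], [0.0927, 1.0089]]
  r_p     = [0.0927, 0.0285]
Written out:
  1.0089 phi_1 + 0.0927 phi_2 = 0.0927
  0.0927 phi_1 + 1.0089 phi_2 = 0.0285
Solve by Cramer's rule:
  det = gamma(0)^2 - gamma(1)^2 = (1.0089)^2 - (0.0927)^2 = 1.01787921 - 0.00859329 = 1.00928592
  phi_hat_1 = [gamma(1) gamma(0) - gamma(1) gamma(2)] / det = [(0.0927)(1.0089) - (0.0927)(0.0285)] / 1.00928592 = 0.09088308 / 1.00928592 = 0.09
  phi_hat_2 = [gamma(0) gamma(2) - gamma(1)^2] / det = [(1.0089)(0.0285) - (0.0927)^2] / 1.00928592 = 0.02016036 / 1.00928592 = 0.02
So phi_hat = [0.0900, 0.0200].
Therefore phi_hat_1 = 0.0900.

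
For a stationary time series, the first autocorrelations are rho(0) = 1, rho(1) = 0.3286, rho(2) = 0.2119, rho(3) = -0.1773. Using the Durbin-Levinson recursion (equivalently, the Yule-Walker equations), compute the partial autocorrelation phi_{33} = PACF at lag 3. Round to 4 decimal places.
\phi_{33} = -0.3149

The PACF at lag k is phi_{kk}, the last component of the solution
to the Yule-Walker system G_k phi = r_k where
  (G_k)_{ij} = rho(|i - j|), (r_k)_i = rho(i), i,j = 1..k.
Equivalently, Durbin-Levinson gives phi_{kk} iteratively:
  phi_{11} = rho(1)
  phi_{kk} = [rho(k) - sum_{j=1..k-1} phi_{k-1,j} rho(k-j)]
            / [1 - sum_{j=1..k-1} phi_{k-1,j} rho(j)],
  phi_{k,j} = phi_{k-1,j} - phi_{kk} phi_{k-1,k-j},  j = 1..k-1.
Step k = 1:
  phi_11 = rho(1) = 0.3286.
Step k = 2:
  phi_22 = [rho(2) - phi_11 rho(1)] / [1 - phi_11 rho(1)] = [0.2119 - (0.3286)(0.3286)] / [1 - (0.3286)(0.3286)]
         = 0.10392204 / 0.89202204 = 0.116502.
  Update: phi_21 = phi_11 - phi_22 phi_11 = 0.3286 - (0.116502)(0.3286) = 0.290318.
Step k = 3:
  phi_33 = [rho(3) - phi_21 rho(2) - phi_22 rho(1)] / [1 - phi_21 rho(1) - phi_22 rho(2)]
    numerator   = -0.1773 - (0.290318)(0.2119) - (0.116502)(0.3286) = -0.27710073
    denominator = 1 - (0.290318)(0.3286) - (0.116502)(0.2119) = 0.87991495
  phi_33 = -0.27710073 / 0.87991495 = -0.3149.
Therefore phi_{33} = -0.3149.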